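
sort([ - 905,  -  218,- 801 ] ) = [ - 905,  -  801,-218]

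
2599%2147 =452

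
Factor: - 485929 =  -  79^1*6151^1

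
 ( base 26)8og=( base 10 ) 6048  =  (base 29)75g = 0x17A0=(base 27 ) 880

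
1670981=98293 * 17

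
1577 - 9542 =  - 7965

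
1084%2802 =1084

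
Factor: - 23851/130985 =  - 5^ ( -1)*61^1*67^( - 1 ) = - 61/335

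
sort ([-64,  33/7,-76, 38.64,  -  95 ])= [  -  95, - 76, -64, 33/7,38.64]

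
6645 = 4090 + 2555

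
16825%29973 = 16825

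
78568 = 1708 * 46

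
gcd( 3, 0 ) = 3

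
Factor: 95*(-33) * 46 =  - 2^1*3^1*5^1 * 11^1*19^1 * 23^1 = - 144210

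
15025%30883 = 15025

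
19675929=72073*273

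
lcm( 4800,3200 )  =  9600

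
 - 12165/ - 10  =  1216 + 1/2 = 1216.50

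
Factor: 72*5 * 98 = 35280 = 2^4*3^2*5^1*7^2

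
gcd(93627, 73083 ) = 3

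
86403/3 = 28801 = 28801.00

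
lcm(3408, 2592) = 184032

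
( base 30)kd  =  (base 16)265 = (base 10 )613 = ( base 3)211201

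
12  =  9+3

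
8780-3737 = 5043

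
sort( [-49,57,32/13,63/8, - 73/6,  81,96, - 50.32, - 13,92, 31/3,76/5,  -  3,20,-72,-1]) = [ -72, - 50.32, -49, - 13, - 73/6, - 3 , - 1,32/13,  63/8 , 31/3,  76/5,20,57,81, 92,96]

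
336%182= 154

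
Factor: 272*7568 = 2058496=2^8*11^1*17^1*43^1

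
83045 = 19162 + 63883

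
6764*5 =33820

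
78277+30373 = 108650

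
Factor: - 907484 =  - 2^2*226871^1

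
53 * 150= 7950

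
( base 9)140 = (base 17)6F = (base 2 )1110101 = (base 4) 1311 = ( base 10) 117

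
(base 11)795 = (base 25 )1d1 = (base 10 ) 951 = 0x3b7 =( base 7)2526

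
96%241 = 96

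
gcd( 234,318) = 6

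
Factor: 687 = 3^1*229^1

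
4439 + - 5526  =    -  1087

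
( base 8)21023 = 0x2213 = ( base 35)748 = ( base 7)34301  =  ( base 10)8723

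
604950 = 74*8175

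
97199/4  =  24299 + 3/4 = 24299.75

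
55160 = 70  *788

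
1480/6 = 246 + 2/3 = 246.67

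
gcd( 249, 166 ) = 83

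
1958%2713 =1958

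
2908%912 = 172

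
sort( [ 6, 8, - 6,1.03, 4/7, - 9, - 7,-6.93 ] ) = [-9, - 7, - 6.93, -6,4/7 , 1.03,6, 8 ] 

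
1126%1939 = 1126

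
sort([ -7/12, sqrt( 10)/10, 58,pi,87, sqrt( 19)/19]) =[ - 7/12, sqrt( 19) /19,sqrt(10)/10,pi, 58,87]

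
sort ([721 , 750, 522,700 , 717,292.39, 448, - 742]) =[-742,  292.39,448,522,700,717,721,750 ]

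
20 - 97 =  - 77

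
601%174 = 79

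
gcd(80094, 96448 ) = 2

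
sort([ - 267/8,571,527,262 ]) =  [ - 267/8,262,527,571]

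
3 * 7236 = 21708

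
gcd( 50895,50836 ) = 1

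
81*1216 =98496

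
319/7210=319/7210= 0.04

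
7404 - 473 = 6931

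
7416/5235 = 1 + 727/1745  =  1.42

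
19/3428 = 19/3428 = 0.01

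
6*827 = 4962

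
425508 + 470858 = 896366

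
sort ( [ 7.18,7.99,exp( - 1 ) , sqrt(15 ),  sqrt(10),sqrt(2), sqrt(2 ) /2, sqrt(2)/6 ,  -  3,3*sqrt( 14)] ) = [  -  3, sqrt(2 ) /6, exp(-1),sqrt( 2)/2, sqrt( 2 ), sqrt(10), sqrt( 15 ), 7.18, 7.99,3*sqrt ( 14) ] 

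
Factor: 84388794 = 2^1*3^1*7^1 * 23^1*87359^1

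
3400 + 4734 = 8134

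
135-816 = -681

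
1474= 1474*1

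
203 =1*203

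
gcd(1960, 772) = 4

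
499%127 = 118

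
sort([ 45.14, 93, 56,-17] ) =[ - 17, 45.14, 56, 93 ] 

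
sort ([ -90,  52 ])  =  [ - 90,52 ] 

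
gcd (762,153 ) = 3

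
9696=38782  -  29086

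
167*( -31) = -5177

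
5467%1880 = 1707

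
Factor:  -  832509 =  - 3^2 *233^1*397^1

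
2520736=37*68128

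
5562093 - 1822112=3739981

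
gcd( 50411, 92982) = 1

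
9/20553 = 3/6851 = 0.00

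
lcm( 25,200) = 200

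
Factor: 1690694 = 2^1 *845347^1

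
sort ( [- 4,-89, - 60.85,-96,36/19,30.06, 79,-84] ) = [ - 96, - 89, - 84, - 60.85, -4, 36/19 , 30.06 , 79] 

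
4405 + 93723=98128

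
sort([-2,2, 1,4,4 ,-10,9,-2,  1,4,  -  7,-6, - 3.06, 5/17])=[ - 10 , -7,-6,-3.06,-2, - 2,5/17,1,1,  2, 4,4,4, 9] 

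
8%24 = 8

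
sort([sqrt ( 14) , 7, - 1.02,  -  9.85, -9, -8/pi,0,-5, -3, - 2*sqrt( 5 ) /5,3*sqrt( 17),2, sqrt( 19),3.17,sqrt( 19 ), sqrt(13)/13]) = [ - 9.85, - 9, - 5,- 3, - 8/pi,  -  1.02 , -2*sqrt(5)/5,  0,sqrt( 13)/13, 2,3.17,sqrt(  14),sqrt( 19),sqrt( 19),  7, 3*sqrt( 17 )]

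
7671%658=433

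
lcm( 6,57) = 114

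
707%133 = 42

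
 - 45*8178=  - 368010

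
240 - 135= 105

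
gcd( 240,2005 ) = 5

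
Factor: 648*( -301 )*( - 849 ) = 165595752 = 2^3*3^5*7^1*43^1*283^1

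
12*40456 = 485472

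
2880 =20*144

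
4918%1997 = 924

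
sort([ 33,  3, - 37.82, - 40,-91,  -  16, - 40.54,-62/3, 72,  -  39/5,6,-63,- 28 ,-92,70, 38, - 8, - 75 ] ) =[ - 92,-91,-75, - 63, - 40.54, - 40, -37.82,-28,-62/3, - 16, - 8, - 39/5 , 3,6,33,38,70,72]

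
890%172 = 30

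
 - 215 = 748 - 963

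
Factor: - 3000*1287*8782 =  - 33907302000 = - 2^4*3^3*5^3*11^1*13^1*4391^1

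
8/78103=8/78103 = 0.00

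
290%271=19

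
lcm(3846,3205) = 19230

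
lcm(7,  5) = 35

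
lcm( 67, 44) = 2948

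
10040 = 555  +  9485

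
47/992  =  47/992 =0.05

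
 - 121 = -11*11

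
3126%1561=4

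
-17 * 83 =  - 1411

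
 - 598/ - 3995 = 598/3995=0.15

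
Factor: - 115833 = -3^1*38611^1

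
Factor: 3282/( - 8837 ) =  - 2^1*3^1*547^1*8837^( - 1) 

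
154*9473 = 1458842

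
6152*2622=16130544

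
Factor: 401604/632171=2^2 * 3^1*7^2*29^( -1 )*683^1*21799^(-1 )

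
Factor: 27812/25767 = 68/63 = 2^2*3^( - 2)*7^( - 1) *17^1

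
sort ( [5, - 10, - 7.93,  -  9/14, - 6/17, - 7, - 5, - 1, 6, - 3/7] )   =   [ - 10, - 7.93, - 7 , - 5, - 1, - 9/14, - 3/7,-6/17, 5,6]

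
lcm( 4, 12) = 12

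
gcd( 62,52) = 2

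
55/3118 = 55/3118 = 0.02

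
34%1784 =34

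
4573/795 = 5 + 598/795= 5.75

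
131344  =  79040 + 52304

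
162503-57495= 105008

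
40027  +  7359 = 47386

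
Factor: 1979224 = 2^3*13^1*19031^1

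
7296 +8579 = 15875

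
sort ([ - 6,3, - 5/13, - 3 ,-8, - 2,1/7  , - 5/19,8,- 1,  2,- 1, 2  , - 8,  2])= [ - 8, - 8,-6, - 3, - 2, - 1,  -  1 , - 5/13, - 5/19, 1/7, 2, 2,2,3, 8 ]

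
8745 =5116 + 3629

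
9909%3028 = 825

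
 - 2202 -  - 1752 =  - 450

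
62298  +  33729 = 96027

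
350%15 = 5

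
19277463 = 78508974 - 59231511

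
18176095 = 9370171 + 8805924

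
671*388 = 260348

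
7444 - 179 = 7265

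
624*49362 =30801888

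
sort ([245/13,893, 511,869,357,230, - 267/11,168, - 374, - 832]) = [ - 832 , - 374,- 267/11, 245/13,168, 230,357,511,869,893 ]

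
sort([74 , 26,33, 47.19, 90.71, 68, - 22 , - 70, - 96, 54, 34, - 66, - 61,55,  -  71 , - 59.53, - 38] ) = [ - 96, - 71,  -  70, - 66, - 61, - 59.53, - 38, -22, 26, 33 , 34,  47.19,54, 55, 68,74, 90.71]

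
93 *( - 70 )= - 6510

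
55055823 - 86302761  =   - 31246938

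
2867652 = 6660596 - 3792944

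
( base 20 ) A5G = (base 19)b7c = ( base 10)4116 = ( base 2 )1000000010100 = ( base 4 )1000110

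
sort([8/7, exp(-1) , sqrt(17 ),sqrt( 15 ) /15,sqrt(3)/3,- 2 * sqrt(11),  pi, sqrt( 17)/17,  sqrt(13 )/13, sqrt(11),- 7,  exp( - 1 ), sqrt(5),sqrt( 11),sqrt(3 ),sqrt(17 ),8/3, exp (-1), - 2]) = [ - 7, - 2*sqrt( 11), - 2, sqrt( 17)/17,sqrt( 15) /15, sqrt( 13)/13, exp( - 1), exp (-1), exp( - 1),sqrt ( 3 )/3,8/7,  sqrt( 3),sqrt( 5), 8/3  ,  pi, sqrt(11),sqrt(11 ), sqrt(17 ) , sqrt(17) ]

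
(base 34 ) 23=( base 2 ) 1000111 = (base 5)241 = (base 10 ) 71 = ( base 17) 43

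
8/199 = 8/199 = 0.04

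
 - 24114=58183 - 82297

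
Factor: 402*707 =284214  =  2^1*3^1*7^1 * 67^1*101^1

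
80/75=1 + 1/15 =1.07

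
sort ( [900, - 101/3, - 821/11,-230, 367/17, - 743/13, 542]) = [ - 230,-821/11, - 743/13, - 101/3,  367/17,542,900]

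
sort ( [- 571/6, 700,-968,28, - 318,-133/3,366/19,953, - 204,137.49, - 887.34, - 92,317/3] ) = [ - 968,- 887.34, - 318, - 204, - 571/6, - 92,-133/3,366/19, 28,  317/3,137.49,700,953] 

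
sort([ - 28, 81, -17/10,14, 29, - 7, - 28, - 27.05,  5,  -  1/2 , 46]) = [-28, - 28, -27.05, - 7, - 17/10,-1/2,  5,14,29,46,81 ] 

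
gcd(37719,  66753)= 9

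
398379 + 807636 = 1206015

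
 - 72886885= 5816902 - 78703787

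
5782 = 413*14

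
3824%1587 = 650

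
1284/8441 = 1284/8441= 0.15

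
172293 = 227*759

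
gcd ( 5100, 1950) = 150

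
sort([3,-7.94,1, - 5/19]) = [ - 7.94,- 5/19, 1,3]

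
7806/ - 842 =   -  10  +  307/421 = -9.27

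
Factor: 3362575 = 5^2*134503^1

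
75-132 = -57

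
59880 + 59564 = 119444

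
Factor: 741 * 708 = 2^2*3^2*13^1*19^1*59^1 = 524628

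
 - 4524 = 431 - 4955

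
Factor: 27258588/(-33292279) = -2^2 * 3^2*7^1* 23^1*2069^( - 1 ) * 4703^1 * 16091^( - 1) 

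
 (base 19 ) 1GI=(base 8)1253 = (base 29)NG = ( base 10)683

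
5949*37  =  220113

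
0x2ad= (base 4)22231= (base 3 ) 221101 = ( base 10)685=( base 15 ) 30a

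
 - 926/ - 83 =926/83 = 11.16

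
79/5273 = 79/5273=0.01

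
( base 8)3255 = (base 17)5F9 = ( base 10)1709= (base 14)8a1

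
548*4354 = 2385992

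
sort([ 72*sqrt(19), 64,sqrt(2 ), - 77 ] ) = [ - 77,sqrt(2), 64,  72*sqrt(19)] 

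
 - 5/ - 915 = 1/183 = 0.01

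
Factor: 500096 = 2^7*3907^1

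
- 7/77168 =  - 1/11024 =- 0.00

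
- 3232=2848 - 6080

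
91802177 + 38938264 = 130740441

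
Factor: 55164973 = 55164973^1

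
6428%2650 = 1128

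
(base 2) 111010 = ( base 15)3D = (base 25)28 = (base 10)58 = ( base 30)1s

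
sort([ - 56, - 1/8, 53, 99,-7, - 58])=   [ - 58, - 56 , - 7, - 1/8 , 53, 99] 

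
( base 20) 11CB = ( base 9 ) 12772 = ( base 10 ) 8651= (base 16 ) 21cb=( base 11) 6555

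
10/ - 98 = -5/49 = - 0.10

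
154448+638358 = 792806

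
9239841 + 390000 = 9629841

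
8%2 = 0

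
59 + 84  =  143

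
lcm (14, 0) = 0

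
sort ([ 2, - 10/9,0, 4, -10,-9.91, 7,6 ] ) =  [ - 10,  -  9.91, - 10/9, 0, 2,4, 6, 7 ]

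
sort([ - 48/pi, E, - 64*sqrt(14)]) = [  -  64 * sqrt( 14 ),- 48/pi,E] 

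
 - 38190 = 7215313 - 7253503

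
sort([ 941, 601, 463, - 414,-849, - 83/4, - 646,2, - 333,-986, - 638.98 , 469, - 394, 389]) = [ - 986,-849,-646,  -  638.98, - 414, - 394,-333, - 83/4, 2,389,463,  469, 601, 941]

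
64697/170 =64697/170 =380.57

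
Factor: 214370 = 2^1*5^1*13^1*17^1*97^1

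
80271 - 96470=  - 16199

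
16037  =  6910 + 9127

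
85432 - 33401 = 52031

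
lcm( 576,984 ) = 23616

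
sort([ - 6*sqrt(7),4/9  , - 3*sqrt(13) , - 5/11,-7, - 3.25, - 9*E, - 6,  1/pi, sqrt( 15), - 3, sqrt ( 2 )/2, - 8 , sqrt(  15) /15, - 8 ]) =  [-9*E , - 6 * sqrt(7), - 3*sqrt( 13),-8, - 8, - 7, - 6, - 3.25, - 3, - 5/11, sqrt(15 ) /15,  1/pi,4/9 , sqrt(2 )/2 , sqrt (15 )]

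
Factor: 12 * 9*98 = 2^3* 3^3*7^2=   10584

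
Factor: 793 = 13^1* 61^1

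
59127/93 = 635+24/31 = 635.77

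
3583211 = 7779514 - 4196303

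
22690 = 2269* 10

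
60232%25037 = 10158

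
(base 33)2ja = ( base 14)1051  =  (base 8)5377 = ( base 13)1387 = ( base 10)2815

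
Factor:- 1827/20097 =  - 11^ (-1) = -1/11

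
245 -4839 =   -  4594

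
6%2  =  0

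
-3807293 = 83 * ( - 45871)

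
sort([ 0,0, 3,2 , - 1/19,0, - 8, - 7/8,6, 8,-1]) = [ - 8, - 1, - 7/8, - 1/19, 0,0,0, 2,3,  6, 8]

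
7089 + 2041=9130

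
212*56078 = 11888536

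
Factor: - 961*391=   -  375751= - 17^1*23^1*31^2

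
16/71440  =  1/4465 = 0.00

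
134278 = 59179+75099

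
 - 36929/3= - 36929/3 = - 12309.67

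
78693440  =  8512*9245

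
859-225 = 634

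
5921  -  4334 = 1587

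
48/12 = 4 = 4.00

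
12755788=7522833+5232955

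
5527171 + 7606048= 13133219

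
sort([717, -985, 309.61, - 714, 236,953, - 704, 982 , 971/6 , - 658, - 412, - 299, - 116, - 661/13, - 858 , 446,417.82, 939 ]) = [ - 985, -858,-714 ,- 704, - 658, - 412,-299, - 116, - 661/13, 971/6, 236,309.61,417.82,446, 717, 939,953,982 ] 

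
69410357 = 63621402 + 5788955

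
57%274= 57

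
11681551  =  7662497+4019054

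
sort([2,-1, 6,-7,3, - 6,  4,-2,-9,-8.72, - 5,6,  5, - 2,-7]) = [ - 9, - 8.72,- 7,-7, - 6, - 5,  -  2, - 2, - 1, 2,  3,4,5 , 6, 6 ] 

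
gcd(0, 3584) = 3584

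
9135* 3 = 27405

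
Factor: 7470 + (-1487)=31^1*193^1= 5983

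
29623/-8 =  -29623/8= - 3702.88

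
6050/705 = 1210/141 = 8.58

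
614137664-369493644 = 244644020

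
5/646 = 5/646 = 0.01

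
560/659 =560/659 =0.85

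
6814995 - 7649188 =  - 834193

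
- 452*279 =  - 126108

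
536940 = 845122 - 308182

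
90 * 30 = 2700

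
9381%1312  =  197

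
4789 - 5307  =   - 518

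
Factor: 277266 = 2^1* 3^1 * 11^1  *  4201^1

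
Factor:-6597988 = -2^2*37^1*109^1  *  409^1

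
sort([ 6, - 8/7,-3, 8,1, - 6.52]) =[ - 6.52,-3, - 8/7 , 1  ,  6, 8]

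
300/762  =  50/127=0.39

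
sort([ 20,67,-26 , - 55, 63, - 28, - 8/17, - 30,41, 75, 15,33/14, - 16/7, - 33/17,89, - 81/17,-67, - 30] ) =[ - 67, - 55 , - 30 , - 30, - 28,- 26, - 81/17, -16/7, - 33/17, - 8/17,33/14,15,20, 41, 63 , 67,75,89]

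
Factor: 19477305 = 3^2 *5^1*239^1*1811^1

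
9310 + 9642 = 18952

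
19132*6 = 114792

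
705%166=41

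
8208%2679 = 171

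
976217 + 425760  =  1401977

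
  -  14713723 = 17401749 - 32115472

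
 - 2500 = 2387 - 4887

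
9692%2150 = 1092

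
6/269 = 6/269   =  0.02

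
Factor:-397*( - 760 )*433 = 130644760 = 2^3*5^1*19^1 * 397^1*433^1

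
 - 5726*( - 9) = 51534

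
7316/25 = 292 + 16/25= 292.64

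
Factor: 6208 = 2^6 *97^1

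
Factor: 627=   3^1*11^1*19^1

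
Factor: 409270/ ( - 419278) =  - 5^1*40927^1*209639^( - 1) = - 204635/209639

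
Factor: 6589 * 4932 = 2^2*3^2*11^1*137^1*599^1 = 32496948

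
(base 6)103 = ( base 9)43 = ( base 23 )1g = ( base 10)39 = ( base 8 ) 47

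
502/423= 502/423 = 1.19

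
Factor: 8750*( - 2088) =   -  18270000= - 2^4*3^2*5^4*7^1*29^1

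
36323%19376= 16947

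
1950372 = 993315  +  957057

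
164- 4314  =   - 4150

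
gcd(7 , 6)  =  1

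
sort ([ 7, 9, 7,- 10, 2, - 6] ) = [-10, - 6, 2,7,7,9]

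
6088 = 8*761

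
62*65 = 4030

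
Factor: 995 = 5^1*199^1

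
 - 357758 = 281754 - 639512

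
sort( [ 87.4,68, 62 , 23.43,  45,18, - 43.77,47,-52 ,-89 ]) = [ - 89, - 52 , - 43.77, 18,23.43,45,47,62,68,87.4]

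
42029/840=42029/840 = 50.03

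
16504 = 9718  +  6786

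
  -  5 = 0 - 5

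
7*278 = 1946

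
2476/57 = 43 + 25/57 = 43.44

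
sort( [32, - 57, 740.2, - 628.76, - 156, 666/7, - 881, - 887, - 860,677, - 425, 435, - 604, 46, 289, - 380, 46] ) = [-887, - 881, - 860,- 628.76,-604, - 425, - 380, - 156, - 57,  32, 46, 46, 666/7, 289, 435, 677,740.2 ]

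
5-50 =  - 45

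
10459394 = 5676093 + 4783301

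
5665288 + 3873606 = 9538894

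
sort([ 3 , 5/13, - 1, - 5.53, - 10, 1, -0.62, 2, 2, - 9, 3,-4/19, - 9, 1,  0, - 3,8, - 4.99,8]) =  [ - 10,- 9, - 9, - 5.53, - 4.99,-3, - 1,-0.62, - 4/19,0 , 5/13,  1,1 , 2,2, 3, 3,8,8 ]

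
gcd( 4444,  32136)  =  4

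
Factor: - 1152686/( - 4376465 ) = 2^1*5^( - 1)*137^( - 1)*443^1*1301^1*6389^( - 1 )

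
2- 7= - 5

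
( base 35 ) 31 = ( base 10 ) 106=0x6A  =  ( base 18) 5g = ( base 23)4E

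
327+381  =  708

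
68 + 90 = 158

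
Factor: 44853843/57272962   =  2^(  -  1)*3^1*14951281^1 * 28636481^( - 1 ) 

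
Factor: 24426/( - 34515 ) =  - 46/65 = - 2^1*5^( - 1 )*13^( - 1)*23^1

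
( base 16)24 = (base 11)33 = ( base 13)2a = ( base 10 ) 36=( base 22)1e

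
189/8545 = 189/8545 = 0.02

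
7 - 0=7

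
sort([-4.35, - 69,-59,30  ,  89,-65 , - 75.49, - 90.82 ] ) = [ - 90.82, - 75.49, - 69, - 65 , - 59, - 4.35,30, 89 ]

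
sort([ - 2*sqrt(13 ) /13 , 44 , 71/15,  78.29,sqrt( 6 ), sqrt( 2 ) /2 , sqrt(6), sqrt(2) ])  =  [ - 2*sqrt(13)/13,sqrt(2 )/2, sqrt(2), sqrt( 6 ),  sqrt(6 ),71/15,44,  78.29]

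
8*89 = 712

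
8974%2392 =1798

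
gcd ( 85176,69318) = 18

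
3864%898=272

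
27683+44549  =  72232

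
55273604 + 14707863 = 69981467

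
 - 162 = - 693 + 531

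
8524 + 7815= 16339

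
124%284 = 124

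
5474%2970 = 2504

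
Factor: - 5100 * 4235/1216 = -5399625/304 =- 2^( - 4 )*3^1*5^3*7^1*11^2*17^1 * 19^( - 1)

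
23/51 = 23/51 = 0.45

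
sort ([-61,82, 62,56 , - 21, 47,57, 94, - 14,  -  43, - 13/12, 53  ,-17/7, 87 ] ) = [ - 61, - 43,  -  21, - 14,-17/7,-13/12, 47 , 53,56,57, 62, 82,87,94]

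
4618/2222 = 2309/1111=2.08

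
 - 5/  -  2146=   5/2146 = 0.00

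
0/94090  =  0 = 0.00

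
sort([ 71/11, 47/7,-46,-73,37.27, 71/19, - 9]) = [ - 73, - 46,-9,  71/19, 71/11, 47/7,  37.27 ]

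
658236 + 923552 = 1581788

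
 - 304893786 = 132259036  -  437152822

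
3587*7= 25109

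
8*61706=493648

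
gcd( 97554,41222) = 2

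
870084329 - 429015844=441068485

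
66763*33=2203179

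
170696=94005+76691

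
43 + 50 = 93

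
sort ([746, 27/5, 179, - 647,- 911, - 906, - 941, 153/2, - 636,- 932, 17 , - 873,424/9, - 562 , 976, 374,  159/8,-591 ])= [ - 941, - 932, - 911, - 906, - 873, - 647, - 636, - 591, - 562, 27/5,17, 159/8 , 424/9, 153/2,179,374  ,  746, 976 ] 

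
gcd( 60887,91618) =1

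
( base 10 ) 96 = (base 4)1200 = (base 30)36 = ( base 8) 140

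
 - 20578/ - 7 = 2939+5/7  =  2939.71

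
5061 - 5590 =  - 529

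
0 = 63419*0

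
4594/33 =139 + 7/33 = 139.21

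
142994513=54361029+88633484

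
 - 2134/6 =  - 1067/3 = - 355.67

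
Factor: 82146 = 2^1*3^1*13691^1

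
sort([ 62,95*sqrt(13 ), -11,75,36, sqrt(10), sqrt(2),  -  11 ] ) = [ - 11,  -  11,sqrt( 2),sqrt( 10), 36,62, 75,95*sqrt(13)]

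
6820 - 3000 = 3820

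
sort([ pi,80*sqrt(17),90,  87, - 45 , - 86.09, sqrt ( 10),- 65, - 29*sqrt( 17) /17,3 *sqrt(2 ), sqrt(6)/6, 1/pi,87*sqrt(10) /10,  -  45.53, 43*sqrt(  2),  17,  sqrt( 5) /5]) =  [ - 86.09, - 65, - 45.53, - 45, - 29*sqrt(17) /17, 1/pi, sqrt(6)/6, sqrt(5) /5,pi, sqrt( 10 ),3*sqrt( 2),17, 87*sqrt( 10 )/10,43 *sqrt(2),87 , 90, 80*sqrt(17)]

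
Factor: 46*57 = 2622 = 2^1 * 3^1 * 19^1*23^1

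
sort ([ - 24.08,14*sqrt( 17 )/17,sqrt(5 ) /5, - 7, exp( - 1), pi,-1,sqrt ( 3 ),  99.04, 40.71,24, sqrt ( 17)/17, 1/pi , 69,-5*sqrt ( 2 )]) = [ - 24.08,-5*sqrt( 2 ), - 7, - 1, sqrt (17) /17, 1/pi, exp( - 1),sqrt(5)/5, sqrt( 3), pi, 14*sqrt(17) /17, 24, 40.71, 69, 99.04] 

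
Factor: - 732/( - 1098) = 2/3 = 2^1*3^( -1 )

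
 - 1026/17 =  - 61+ 11/17 =- 60.35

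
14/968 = 7/484 = 0.01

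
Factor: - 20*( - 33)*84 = 55440 = 2^4*3^2*5^1*7^1*11^1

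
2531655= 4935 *513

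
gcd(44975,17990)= 8995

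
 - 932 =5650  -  6582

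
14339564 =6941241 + 7398323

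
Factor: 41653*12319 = 513123307 = 23^1*97^1*127^1*1811^1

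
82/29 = 2 + 24/29 = 2.83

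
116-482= -366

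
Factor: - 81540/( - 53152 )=135/88 = 2^( - 3) * 3^3*5^1*11^( - 1)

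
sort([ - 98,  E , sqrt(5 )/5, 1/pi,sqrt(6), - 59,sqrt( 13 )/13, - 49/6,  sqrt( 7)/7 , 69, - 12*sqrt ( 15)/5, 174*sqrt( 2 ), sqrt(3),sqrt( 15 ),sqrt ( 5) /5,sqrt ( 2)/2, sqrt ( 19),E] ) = [ - 98, - 59  , - 12*sqrt( 15)/5, - 49/6 , sqrt(13)/13 , 1/pi,  sqrt( 7 )/7 , sqrt ( 5)/5, sqrt( 5)/5, sqrt( 2 ) /2, sqrt (3) , sqrt(6), E,E, sqrt( 15 ), sqrt( 19), 69, 174*sqrt( 2 )]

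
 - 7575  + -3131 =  - 10706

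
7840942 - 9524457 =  - 1683515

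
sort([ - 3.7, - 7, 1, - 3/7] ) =[ - 7, - 3.7, - 3/7,1]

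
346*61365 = 21232290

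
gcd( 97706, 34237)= 7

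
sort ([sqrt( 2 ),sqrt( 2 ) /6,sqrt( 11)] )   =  [ sqrt( 2)/6, sqrt( 2 ), sqrt(11 )] 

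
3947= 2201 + 1746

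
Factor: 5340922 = 2^1 * 23^1 * 116107^1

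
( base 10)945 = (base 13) 579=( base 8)1661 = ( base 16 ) 3b1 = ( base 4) 32301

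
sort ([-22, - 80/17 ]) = [ - 22, - 80/17] 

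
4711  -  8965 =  - 4254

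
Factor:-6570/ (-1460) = 9/2 = 2^(-1)*3^2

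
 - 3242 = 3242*(- 1)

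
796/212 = 3 + 40/53= 3.75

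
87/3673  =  87/3673 = 0.02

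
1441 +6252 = 7693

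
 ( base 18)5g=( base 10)106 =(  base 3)10221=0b1101010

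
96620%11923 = 1236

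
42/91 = 6/13=0.46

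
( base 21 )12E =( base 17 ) 1c4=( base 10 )497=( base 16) 1f1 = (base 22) 10d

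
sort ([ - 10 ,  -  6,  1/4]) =[ - 10 , -6,  1/4]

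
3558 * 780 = 2775240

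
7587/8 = 948+3/8 = 948.38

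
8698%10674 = 8698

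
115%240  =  115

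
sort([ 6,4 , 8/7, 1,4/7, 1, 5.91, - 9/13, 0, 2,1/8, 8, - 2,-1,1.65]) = [-2,  -  1,-9/13, 0, 1/8,  4/7, 1, 1, 8/7, 1.65, 2, 4,5.91, 6,8]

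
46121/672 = 46121/672 = 68.63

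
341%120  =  101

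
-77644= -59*1316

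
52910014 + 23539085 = 76449099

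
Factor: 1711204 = 2^2*11^1*38891^1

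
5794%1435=54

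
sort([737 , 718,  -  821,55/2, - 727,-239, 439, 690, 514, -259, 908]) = [ - 821 , - 727, - 259, - 239,  55/2, 439,  514  ,  690, 718, 737,908 ]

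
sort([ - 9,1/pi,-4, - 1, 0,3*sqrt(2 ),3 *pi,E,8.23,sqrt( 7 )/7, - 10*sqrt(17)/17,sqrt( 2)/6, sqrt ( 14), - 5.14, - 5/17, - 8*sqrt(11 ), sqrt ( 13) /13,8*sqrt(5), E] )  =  [ - 8*sqrt(11 ), - 9,  -  5.14, - 4, - 10*sqrt( 17)/17, - 1,-5/17,0, sqrt( 2) /6, sqrt(13) /13, 1/pi,  sqrt(7) /7,  E, E,  sqrt ( 14),  3 * sqrt ( 2)  ,  8.23,3*pi,8*sqrt( 5)]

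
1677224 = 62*27052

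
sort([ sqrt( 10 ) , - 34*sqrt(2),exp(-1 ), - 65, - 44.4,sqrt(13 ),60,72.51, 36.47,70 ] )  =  [ - 65, - 34*sqrt(2), - 44.4,  exp( - 1 ),sqrt(10), sqrt( 13), 36.47, 60, 70,72.51]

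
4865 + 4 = 4869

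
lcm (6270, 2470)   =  81510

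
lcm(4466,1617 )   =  93786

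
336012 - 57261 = 278751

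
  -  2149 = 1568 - 3717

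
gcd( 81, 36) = 9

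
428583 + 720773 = 1149356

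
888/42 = 148/7 = 21.14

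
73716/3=24572=24572.00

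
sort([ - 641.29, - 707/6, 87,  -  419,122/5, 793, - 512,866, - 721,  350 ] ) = [ - 721, - 641.29, - 512,  -  419 ,-707/6,122/5,87,350,793, 866 ] 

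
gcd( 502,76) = 2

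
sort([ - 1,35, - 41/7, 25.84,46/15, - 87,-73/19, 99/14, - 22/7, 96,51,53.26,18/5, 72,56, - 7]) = [ - 87, - 7, - 41/7, - 73/19, - 22/7, - 1 , 46/15,18/5,99/14,  25.84,35, 51, 53.26,  56,72,96 ]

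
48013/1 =48013= 48013.00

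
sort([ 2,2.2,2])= [ 2,2, 2.2 ]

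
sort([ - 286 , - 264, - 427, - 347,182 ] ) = [ - 427,-347, - 286, - 264, 182 ]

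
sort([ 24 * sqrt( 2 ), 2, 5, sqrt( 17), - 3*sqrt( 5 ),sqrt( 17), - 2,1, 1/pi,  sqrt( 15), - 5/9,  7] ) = [ - 3*sqrt( 5 ) , - 2, - 5/9 , 1/pi, 1  ,  2, sqrt( 15 ), sqrt( 17), sqrt( 17), 5,  7, 24*sqrt( 2)] 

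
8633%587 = 415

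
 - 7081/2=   -  3541 + 1/2 = - 3540.50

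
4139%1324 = 167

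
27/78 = 9/26 = 0.35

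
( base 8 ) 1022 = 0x212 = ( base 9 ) 648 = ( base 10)530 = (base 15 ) 255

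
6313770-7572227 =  - 1258457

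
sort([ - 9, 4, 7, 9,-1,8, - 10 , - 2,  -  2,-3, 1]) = [ - 10,- 9,-3 , - 2, - 2,-1, 1,4 , 7, 8, 9 ]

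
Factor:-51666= - 2^1 *3^1*79^1*109^1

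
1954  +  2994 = 4948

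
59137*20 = 1182740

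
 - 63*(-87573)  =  5517099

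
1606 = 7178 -5572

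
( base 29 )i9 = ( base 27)JI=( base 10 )531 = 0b1000010011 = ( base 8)1023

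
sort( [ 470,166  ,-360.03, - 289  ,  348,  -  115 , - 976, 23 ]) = [ - 976,- 360.03, - 289, - 115, 23, 166, 348,470] 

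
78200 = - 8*( - 9775)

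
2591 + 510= 3101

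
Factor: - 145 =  - 5^1*29^1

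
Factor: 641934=2^1 * 3^2 * 19^1*1877^1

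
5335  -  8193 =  - 2858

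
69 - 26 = 43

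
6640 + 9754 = 16394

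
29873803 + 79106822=108980625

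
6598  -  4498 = 2100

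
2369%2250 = 119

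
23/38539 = 23/38539 = 0.00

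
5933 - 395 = 5538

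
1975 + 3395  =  5370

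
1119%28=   27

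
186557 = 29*6433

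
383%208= 175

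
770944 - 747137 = 23807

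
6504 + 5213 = 11717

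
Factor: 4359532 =2^2*47^1*23189^1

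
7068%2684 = 1700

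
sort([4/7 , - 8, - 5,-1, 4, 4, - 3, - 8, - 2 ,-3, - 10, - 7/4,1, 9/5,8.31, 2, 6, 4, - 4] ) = [ - 10, - 8,  -  8 , - 5, - 4, - 3, - 3,  -  2 , - 7/4, -1, 4/7, 1 , 9/5, 2, 4, 4 , 4, 6, 8.31 ] 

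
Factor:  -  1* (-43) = 43^1 = 43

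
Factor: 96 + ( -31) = 65 = 5^1 * 13^1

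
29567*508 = 15020036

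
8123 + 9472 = 17595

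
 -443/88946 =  - 1 + 88503/88946 = - 0.00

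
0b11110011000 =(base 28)2dc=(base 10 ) 1944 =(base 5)30234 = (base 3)2200000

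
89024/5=89024/5= 17804.80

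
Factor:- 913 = -11^1*83^1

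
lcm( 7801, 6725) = 195025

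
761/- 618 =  - 2+ 475/618=- 1.23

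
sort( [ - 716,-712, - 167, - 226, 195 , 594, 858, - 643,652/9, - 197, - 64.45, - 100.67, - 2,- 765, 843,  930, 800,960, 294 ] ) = [-765,  -  716,-712, - 643 , - 226 , - 197,  -  167, - 100.67, - 64.45, - 2, 652/9, 195, 294, 594, 800,843, 858,930,  960]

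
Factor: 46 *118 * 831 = 2^2*3^1* 23^1*59^1* 277^1 = 4510668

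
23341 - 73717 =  - 50376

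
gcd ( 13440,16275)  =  105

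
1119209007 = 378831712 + 740377295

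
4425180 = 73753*60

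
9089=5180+3909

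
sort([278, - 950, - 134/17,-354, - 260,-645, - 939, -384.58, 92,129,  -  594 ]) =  [ - 950, - 939, -645, - 594, - 384.58,- 354, - 260, - 134/17,  92, 129,278]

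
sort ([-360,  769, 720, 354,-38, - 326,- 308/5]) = [-360,-326, - 308/5, -38,354,720 , 769]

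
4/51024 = 1/12756 = 0.00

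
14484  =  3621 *4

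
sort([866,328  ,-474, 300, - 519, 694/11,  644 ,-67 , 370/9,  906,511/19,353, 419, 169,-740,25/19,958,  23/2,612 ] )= [ - 740, - 519 , - 474,- 67,25/19,23/2, 511/19 , 370/9,  694/11,169, 300, 328, 353,  419,612,644 , 866,906, 958]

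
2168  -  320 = 1848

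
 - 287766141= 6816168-294582309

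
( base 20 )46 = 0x56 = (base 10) 86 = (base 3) 10012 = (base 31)2o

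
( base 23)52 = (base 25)4H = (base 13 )90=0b1110101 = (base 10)117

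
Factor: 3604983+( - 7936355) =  - 2^2*53^1*20431^1   =  - 4331372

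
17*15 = 255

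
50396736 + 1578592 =51975328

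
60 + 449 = 509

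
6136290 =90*68181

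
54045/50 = 10809/10 = 1080.90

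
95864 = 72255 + 23609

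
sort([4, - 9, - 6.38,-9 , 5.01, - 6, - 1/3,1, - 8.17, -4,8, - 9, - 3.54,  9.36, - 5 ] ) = [ - 9,-9, - 9, - 8.17,-6.38, - 6, - 5, - 4, - 3.54 , - 1/3, 1,4,5.01,8,9.36] 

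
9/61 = 9/61 = 0.15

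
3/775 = 3/775 = 0.00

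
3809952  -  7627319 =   -  3817367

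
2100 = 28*75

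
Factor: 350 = 2^1*5^2*7^1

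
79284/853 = 79284/853 = 92.95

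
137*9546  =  1307802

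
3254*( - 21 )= - 68334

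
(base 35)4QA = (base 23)b01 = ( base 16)16bc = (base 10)5820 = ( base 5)141240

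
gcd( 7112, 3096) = 8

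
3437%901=734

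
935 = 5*187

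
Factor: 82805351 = 17^1 * 79^1*61657^1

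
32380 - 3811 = 28569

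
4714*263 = 1239782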